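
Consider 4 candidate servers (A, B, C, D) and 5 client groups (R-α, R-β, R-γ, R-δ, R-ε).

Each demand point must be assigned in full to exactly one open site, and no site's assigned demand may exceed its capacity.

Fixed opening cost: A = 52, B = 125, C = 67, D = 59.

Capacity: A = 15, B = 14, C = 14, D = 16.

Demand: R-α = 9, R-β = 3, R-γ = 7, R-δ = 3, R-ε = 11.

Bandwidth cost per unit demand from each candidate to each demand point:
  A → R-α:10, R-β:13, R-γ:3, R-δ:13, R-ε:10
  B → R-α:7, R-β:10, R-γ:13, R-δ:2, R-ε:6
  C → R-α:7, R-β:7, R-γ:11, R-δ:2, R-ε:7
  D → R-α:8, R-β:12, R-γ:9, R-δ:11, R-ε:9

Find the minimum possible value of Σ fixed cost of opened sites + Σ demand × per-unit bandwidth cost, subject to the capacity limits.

Open {A, C, D}; cheapest assignment that respects the capacities:
  A (cap 15, load 7): R-γ — cost 7×3 = 21
  C (cap 14, load 14): R-δ, R-ε — cost 3×2 + 11×7 = 83
  D (cap 16, load 12): R-α, R-β — cost 9×8 + 3×12 = 108
  Shipping 212, fixed 178 → total 390.
  Any other capacity-feasible assignment to {A, C, D} ships for at least 212.
Compare {A, B, C}: its best feasible assignment gives total 421.
Compare {A, B, D}: its best feasible assignment gives total 437.
Every other set of open sites that can feasibly serve all demand totals ≥ 421 even under its best assignment. Minimum: 390.

390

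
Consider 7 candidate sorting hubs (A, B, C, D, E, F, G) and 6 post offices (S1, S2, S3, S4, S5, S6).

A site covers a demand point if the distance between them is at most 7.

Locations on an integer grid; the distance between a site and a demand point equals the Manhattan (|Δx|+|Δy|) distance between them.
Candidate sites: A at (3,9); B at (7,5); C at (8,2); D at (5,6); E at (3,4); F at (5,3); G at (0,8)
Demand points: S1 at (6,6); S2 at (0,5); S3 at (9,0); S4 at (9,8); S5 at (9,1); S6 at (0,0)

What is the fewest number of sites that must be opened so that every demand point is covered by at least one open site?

2

Coverage sets (demand points within 7 of each site):
  A: {S1, S2, S4}
  B: {S1, S2, S3, S4, S5}
  C: {S1, S3, S4, S5}
  D: {S1, S2, S4}
  E: {S1, S2, S6}
  F: {S1, S2, S3, S5}
  G: {S2}
No single site covers all 6 demand points.
But {B, E} covers everything, so the minimum is 2.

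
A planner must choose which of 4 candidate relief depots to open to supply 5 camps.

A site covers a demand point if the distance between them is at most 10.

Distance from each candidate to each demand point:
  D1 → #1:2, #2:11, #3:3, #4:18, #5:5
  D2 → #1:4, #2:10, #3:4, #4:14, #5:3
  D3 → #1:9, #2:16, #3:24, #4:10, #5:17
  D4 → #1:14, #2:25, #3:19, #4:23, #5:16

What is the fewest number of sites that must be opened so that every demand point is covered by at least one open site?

Coverage sets (demand points within 10 of each site):
  D1: {#1, #3, #5}
  D2: {#1, #2, #3, #5}
  D3: {#1, #4}
  D4: {}
No single site covers all 5 demand points.
But {D2, D3} covers everything, so the minimum is 2.

2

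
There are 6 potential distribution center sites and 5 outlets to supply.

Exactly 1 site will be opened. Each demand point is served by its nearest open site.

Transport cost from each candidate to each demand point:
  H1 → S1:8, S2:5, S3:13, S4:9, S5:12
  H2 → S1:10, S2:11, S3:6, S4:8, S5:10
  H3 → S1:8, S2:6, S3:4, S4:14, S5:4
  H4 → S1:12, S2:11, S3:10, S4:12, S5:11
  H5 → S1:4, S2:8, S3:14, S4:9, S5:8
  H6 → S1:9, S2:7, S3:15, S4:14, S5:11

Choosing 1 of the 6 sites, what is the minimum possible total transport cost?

36

Open {H3}.
  S1→H3 8, S2→H3 6, S3→H3 4, S4→H3 14, S5→H3 4  ⇒ total 36.
Compare {H5}: total 43.
Compare {H2}: total 45.
No size-1 selection does better; minimum is 36.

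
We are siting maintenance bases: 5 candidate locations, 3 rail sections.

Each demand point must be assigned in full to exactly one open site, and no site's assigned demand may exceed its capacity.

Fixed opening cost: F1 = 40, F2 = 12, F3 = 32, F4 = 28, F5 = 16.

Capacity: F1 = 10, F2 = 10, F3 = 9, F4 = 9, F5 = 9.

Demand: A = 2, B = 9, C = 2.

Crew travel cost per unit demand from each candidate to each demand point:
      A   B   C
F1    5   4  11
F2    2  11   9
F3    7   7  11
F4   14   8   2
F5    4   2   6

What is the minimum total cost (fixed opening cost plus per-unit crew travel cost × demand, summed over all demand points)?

Open {F2, F5}; cheapest assignment that respects the capacities:
  F2 (cap 10, load 4): A, C — cost 2×2 + 2×9 = 22
  F5 (cap 9, load 9): B — cost 9×2 = 18
  Shipping 40, fixed 28 → total 68.
  Any other capacity-feasible assignment to {F2, F5} ships for at least 40.
Compare {F2, F4, F5}: its best feasible assignment gives total 82.
Compare {F4, F5}: its best feasible assignment gives total 94.
Every other set of open sites that can feasibly serve all demand totals ≥ 82 even under its best assignment. Minimum: 68.

68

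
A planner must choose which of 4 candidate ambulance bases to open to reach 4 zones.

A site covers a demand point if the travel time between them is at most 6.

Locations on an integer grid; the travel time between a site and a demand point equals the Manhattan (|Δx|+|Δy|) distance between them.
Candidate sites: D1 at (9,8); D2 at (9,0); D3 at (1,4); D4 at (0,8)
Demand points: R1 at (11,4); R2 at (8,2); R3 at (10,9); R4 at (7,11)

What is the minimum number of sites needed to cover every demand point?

Coverage sets (demand points within 6 of each site):
  D1: {R1, R3, R4}
  D2: {R1, R2}
  D3: {}
  D4: {}
No single site covers all 4 demand points.
But {D1, D2} covers everything, so the minimum is 2.

2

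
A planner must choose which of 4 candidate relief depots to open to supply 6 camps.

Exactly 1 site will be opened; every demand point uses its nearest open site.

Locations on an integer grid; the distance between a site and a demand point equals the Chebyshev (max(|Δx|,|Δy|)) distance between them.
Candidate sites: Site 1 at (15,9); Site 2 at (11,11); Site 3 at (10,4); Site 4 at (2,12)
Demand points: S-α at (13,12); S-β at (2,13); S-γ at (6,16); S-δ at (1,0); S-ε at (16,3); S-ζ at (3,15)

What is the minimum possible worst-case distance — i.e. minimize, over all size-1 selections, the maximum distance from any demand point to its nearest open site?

11

Open {Site 2}.
  Farthest demand point is S-δ at distance 11 (to Site 2); all others are ≤ 11.
With {Site 3} the worst case is 12.
With {Site 1} the worst case is 14.
No size-1 selection achieves below 11.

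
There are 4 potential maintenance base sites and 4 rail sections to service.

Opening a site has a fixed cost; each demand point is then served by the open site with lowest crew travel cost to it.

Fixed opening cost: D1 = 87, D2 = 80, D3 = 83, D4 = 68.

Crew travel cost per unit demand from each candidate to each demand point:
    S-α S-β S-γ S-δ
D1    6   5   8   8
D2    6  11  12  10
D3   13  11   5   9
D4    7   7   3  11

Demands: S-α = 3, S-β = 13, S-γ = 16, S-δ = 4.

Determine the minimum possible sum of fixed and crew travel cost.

Open {D4}: assign each demand point to its cheapest open site.
  S-α→D4 3×7=21, S-β→D4 13×7=91, S-γ→D4 16×3=48, S-δ→D4 4×11=44
  crew travel cost 204, fixed 68 → total 272.
Compare {D1, D4}: crew travel cost 163 + fixed 155 = 318.
Compare {D1}: crew travel cost 243 + fixed 87 = 330.
Compare {D2, D4}: crew travel cost 197 + fixed 148 = 345.
All other subsets cost ≥ 318. Minimum total cost: 272.

272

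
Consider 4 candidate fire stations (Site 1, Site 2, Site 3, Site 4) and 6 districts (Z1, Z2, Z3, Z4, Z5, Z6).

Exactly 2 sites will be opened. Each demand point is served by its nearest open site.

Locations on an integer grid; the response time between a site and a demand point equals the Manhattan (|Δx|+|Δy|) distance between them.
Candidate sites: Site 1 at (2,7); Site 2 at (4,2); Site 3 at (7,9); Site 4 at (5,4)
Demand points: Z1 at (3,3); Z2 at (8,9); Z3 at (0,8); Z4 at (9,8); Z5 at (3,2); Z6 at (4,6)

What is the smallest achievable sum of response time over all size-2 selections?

19

Open {Site 2, Site 3}.
  Z1→Site 2 2, Z2→Site 3 1, Z3→Site 3 8, Z4→Site 3 3, Z5→Site 2 1, Z6→Site 2 4  ⇒ total 19.
Compare {Site 1, Site 3}: total 21.
Compare {Site 3, Site 4}: total 22.
No size-2 selection does better; minimum is 19.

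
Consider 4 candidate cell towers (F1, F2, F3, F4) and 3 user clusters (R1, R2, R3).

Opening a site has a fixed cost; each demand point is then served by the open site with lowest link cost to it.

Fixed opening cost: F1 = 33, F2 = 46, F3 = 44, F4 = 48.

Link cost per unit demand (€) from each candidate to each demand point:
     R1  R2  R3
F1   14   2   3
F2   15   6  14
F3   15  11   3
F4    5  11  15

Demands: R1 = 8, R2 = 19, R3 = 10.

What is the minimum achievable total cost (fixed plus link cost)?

Open {F1, F4}: assign each demand point to its cheapest open site.
  R1→F4 8×5=40, R2→F1 19×2=38, R3→F1 10×3=30
  link cost 108, fixed 81 → total 189.
Compare {F1}: link cost 180 + fixed 33 = 213.
Compare {F1, F3, F4}: link cost 108 + fixed 125 = 233.
Compare {F1, F2, F4}: link cost 108 + fixed 127 = 235.
All other subsets cost ≥ 213. Minimum total cost: 189.

189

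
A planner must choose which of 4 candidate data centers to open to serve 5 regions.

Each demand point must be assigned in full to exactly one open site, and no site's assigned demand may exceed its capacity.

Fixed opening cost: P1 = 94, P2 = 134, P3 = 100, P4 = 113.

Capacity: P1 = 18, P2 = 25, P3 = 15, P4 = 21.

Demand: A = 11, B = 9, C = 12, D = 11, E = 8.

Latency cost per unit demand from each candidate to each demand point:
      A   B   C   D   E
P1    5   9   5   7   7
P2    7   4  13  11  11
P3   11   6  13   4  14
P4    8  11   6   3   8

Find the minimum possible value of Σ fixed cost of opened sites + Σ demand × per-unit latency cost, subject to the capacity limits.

611

Open {P1, P2, P4}; cheapest assignment that respects the capacities:
  P1 (cap 18, load 12): C — cost 12×5 = 60
  P2 (cap 25, load 20): A, B — cost 11×7 + 9×4 = 113
  P4 (cap 21, load 19): D, E — cost 11×3 + 8×8 = 97
  Shipping 270, fixed 341 → total 611.
  Any other capacity-feasible assignment to {P1, P2, P4} ships for at least 270.
Compare {P2, P3, P4}: its best feasible assignment gives total 640.
Compare {P1, P2, P3, P4}: its best feasible assignment gives total 711.
Every other set of open sites that can feasibly serve all demand totals ≥ 640 even under its best assignment. Minimum: 611.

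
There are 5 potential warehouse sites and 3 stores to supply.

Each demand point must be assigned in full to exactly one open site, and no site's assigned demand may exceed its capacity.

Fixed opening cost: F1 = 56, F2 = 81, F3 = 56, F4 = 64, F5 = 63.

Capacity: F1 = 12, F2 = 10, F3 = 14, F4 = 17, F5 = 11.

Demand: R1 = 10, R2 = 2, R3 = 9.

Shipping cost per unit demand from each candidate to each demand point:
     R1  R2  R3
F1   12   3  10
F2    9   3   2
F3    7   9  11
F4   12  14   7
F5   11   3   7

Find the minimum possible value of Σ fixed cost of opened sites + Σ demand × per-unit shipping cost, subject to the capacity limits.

Open {F2, F3}; cheapest assignment that respects the capacities:
  F2 (cap 10, load 9): R3 — cost 9×2 = 18
  F3 (cap 14, load 12): R1, R2 — cost 10×7 + 2×9 = 88
  Shipping 106, fixed 137 → total 243.
  Any other capacity-feasible assignment to {F2, F3} ships for at least 106.
Compare {F3, F5}: its best feasible assignment gives total 258.
Compare {F3, F4}: its best feasible assignment gives total 271.
Every other set of open sites that can feasibly serve all demand totals ≥ 258 even under its best assignment. Minimum: 243.

243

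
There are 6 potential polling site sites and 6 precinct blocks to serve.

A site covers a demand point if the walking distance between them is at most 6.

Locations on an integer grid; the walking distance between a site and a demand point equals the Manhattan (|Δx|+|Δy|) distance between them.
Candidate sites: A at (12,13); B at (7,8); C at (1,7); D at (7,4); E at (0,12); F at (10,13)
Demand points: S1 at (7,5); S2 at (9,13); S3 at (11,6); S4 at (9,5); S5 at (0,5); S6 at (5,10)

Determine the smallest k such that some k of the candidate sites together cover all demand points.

Coverage sets (demand points within 6 of each site):
  A: {S2}
  B: {S1, S3, S4, S6}
  C: {S5}
  D: {S1, S3, S4}
  E: {}
  F: {S2}
No 2 sites suffice: every size-2 union leaves at least one demand point uncovered.
But {A, B, C} covers everything, so the minimum is 3.

3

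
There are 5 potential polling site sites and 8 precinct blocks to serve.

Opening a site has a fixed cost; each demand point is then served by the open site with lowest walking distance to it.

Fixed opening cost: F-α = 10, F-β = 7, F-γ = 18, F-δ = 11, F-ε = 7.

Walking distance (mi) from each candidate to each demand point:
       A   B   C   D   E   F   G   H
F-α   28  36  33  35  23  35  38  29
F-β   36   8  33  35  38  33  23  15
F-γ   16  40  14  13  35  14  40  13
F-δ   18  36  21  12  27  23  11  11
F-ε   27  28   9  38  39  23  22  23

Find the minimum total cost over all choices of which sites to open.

Open {F-β, F-δ, F-ε}: assign each demand point to its cheapest open site.
  A→F-δ 18, B→F-β 8, C→F-ε 9, D→F-δ 12, E→F-δ 27, F→F-δ 23, G→F-δ 11, H→F-δ 11
  walking distance 119, fixed 25 → total 144.
Compare {F-β, F-δ}: walking distance 131 + fixed 18 = 149.
Compare {F-β, F-γ, F-δ}: walking distance 113 + fixed 36 = 149.
Compare {F-α, F-β, F-δ, F-ε}: walking distance 115 + fixed 35 = 150.
All other subsets cost ≥ 149. Minimum total cost: 144.

144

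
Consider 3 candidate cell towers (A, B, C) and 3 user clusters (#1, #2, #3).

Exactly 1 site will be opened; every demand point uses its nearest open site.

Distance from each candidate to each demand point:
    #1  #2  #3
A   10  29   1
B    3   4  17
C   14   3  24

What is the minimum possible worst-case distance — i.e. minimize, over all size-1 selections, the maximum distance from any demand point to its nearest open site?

17

Open {B}.
  Farthest demand point is #3 at distance 17 (to B); all others are ≤ 17.
With {C} the worst case is 24.
With {A} the worst case is 29.
No size-1 selection achieves below 17.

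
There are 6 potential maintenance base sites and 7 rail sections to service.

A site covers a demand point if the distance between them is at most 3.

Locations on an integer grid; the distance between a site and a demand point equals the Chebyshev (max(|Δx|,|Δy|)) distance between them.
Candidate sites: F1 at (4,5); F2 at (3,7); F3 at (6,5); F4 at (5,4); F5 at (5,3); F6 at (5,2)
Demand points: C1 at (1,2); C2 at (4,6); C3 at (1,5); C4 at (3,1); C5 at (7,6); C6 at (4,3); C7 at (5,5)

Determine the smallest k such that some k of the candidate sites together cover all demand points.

2

Coverage sets (demand points within 3 of each site):
  F1: {C1, C2, C3, C5, C6, C7}
  F2: {C2, C3, C7}
  F3: {C2, C5, C6, C7}
  F4: {C2, C4, C5, C6, C7}
  F5: {C2, C4, C5, C6, C7}
  F6: {C4, C6, C7}
No single site covers all 7 demand points.
But {F1, F4} covers everything, so the minimum is 2.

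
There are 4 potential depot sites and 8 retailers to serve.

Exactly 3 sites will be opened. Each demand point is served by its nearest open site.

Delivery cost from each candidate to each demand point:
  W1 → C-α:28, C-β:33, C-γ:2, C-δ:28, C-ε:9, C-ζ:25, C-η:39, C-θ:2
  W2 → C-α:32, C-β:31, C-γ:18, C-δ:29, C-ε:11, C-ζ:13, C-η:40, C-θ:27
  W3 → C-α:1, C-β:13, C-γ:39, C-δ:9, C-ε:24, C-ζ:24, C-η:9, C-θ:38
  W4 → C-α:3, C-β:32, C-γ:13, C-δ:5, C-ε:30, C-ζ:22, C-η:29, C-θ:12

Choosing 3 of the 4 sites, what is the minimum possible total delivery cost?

Open {W1, W2, W3}.
  C-α→W3 1, C-β→W3 13, C-γ→W1 2, C-δ→W3 9, C-ε→W1 9, C-ζ→W2 13, C-η→W3 9, C-θ→W1 2  ⇒ total 58.
Compare {W1, W3, W4}: total 63.
Compare {W2, W3, W4}: total 77.
No size-3 selection does better; minimum is 58.

58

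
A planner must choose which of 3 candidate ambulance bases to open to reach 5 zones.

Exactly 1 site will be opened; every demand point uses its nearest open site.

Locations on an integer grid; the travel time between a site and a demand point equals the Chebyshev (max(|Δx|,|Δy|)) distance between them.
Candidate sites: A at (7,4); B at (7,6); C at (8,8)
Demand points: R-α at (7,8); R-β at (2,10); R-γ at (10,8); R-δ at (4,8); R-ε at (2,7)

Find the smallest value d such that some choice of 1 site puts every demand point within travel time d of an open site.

5

Open {B}.
  Farthest demand point is R-β at travel time 5 (to B); all others are ≤ 5.
With {A} the worst case is 6.
With {C} the worst case is 6.
No size-1 selection achieves below 5.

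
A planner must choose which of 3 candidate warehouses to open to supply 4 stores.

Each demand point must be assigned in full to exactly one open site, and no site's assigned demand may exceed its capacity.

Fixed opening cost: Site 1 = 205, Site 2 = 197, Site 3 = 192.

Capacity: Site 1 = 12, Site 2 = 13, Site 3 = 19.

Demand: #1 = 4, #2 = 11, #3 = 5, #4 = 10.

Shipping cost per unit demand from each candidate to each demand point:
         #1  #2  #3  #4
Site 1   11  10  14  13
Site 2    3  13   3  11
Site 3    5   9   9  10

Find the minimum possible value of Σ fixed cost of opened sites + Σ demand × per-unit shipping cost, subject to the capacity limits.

672

Open {Site 1, Site 3}; cheapest assignment that respects the capacities:
  Site 1 (cap 12, load 11): #2 — cost 11×10 = 110
  Site 3 (cap 19, load 19): #1, #3, #4 — cost 4×5 + 5×9 + 10×10 = 165
  Shipping 275, fixed 397 → total 672.
  Any other capacity-feasible assignment to {Site 1, Site 3} ships for at least 275.
Compare {Site 2, Site 3}: its best feasible assignment gives total 697.
Compare {Site 1, Site 2, Site 3}: its best feasible assignment gives total 831.
Every other set of open sites that can feasibly serve all demand totals ≥ 697 even under its best assignment. Minimum: 672.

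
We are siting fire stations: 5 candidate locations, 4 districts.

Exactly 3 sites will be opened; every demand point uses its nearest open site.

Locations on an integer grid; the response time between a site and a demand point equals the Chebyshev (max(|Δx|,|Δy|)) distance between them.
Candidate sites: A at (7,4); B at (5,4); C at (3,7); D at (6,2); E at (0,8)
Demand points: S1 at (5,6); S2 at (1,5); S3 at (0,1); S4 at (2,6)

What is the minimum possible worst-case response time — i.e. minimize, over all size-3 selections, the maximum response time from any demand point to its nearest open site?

Open {A, B, C}.
  Farthest demand point is S3 at response time 5 (to B); all others are ≤ 5.
With {A, B, D} the worst case is 5.
With {A, B, E} the worst case is 5.
No size-3 selection achieves below 5.

5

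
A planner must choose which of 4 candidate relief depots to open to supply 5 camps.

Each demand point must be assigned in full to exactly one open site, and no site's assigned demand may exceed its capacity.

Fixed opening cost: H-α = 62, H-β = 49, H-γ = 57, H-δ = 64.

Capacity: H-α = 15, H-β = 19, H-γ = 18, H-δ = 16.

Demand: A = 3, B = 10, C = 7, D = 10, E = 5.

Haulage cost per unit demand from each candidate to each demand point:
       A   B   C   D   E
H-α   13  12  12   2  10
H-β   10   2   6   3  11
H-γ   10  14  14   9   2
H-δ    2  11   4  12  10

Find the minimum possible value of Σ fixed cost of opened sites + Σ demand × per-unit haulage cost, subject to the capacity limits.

Open {H-α, H-β, H-γ}; cheapest assignment that respects the capacities:
  H-α (cap 15, load 10): D — cost 10×2 = 20
  H-β (cap 19, load 17): B, C — cost 10×2 + 7×6 = 62
  H-γ (cap 18, load 8): A, E — cost 3×10 + 5×2 = 40
  Shipping 122, fixed 168 → total 290.
  Any other capacity-feasible assignment to {H-α, H-β, H-γ} ships for at least 122.
Compare {H-β, H-γ}: its best feasible assignment gives total 298.
Compare {H-α, H-β, H-δ}: its best feasible assignment gives total 299.
Every other set of open sites that can feasibly serve all demand totals ≥ 298 even under its best assignment. Minimum: 290.

290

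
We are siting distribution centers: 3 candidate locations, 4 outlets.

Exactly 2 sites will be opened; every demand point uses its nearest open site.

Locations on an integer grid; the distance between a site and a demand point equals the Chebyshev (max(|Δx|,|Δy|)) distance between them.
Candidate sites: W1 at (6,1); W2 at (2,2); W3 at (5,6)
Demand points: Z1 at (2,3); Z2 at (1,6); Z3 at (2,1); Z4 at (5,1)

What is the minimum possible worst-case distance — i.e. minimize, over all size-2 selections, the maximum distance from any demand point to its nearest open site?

Open {W1, W2}.
  Farthest demand point is Z2 at distance 4 (to W2); all others are ≤ 4.
With {W1, W3} the worst case is 4.
With {W2, W3} the worst case is 4.
No size-2 selection achieves below 4.

4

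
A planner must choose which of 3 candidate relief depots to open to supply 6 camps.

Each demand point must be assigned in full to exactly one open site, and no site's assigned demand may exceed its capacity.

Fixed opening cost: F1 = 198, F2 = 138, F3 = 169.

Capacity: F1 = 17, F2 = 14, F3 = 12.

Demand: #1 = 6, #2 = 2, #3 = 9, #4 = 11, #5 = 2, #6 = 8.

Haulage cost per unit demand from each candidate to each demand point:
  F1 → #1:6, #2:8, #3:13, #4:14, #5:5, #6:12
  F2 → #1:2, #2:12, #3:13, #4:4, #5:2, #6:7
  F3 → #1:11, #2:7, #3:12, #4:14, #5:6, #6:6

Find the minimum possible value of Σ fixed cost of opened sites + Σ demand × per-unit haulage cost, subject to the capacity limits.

768

Open {F1, F2, F3}; cheapest assignment that respects the capacities:
  F1 (cap 17, load 15): #1, #3 — cost 6×6 + 9×13 = 153
  F2 (cap 14, load 13): #4, #5 — cost 11×4 + 2×2 = 48
  F3 (cap 12, load 10): #2, #6 — cost 2×7 + 8×6 = 62
  Shipping 263, fixed 505 → total 768.
  Any other capacity-feasible assignment to {F1, F2, F3} ships for at least 263.
Total demand is 38 and no other set of sites has combined capacity ≥ 38, so {F1, F2, F3} is the only feasible choice of open sites. Minimum: 768.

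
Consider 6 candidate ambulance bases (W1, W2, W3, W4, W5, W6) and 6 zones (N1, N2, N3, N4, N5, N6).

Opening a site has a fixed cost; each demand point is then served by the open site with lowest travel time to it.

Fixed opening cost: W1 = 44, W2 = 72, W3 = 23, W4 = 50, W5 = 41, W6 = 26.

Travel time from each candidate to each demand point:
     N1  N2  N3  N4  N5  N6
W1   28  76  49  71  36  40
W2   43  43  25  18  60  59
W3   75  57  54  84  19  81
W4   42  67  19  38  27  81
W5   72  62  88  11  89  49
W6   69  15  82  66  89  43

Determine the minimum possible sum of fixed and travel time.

260

Open {W4, W6}: assign each demand point to its cheapest open site.
  N1→W4 42, N2→W6 15, N3→W4 19, N4→W4 38, N5→W4 27, N6→W6 43
  travel time 184, fixed 76 → total 260.
Compare {W4, W5, W6}: travel time 157 + fixed 117 = 274.
Compare {W3, W4, W6}: travel time 176 + fixed 99 = 275.
Compare {W2, W3, W6}: travel time 163 + fixed 121 = 284.
All other subsets cost ≥ 274. Minimum total cost: 260.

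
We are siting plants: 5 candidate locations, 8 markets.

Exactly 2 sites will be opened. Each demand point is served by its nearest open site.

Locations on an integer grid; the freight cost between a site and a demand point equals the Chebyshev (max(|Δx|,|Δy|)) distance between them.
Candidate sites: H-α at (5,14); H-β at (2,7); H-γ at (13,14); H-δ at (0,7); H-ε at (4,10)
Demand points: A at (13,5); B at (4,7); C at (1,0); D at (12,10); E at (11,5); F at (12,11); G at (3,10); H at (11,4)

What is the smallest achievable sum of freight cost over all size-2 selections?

Open {H-γ, H-ε}.
  A→H-γ 9, B→H-ε 3, C→H-ε 10, D→H-γ 4, E→H-ε 7, F→H-γ 3, G→H-ε 1, H→H-ε 7  ⇒ total 44.
Compare {H-β, H-γ}: total 46.
Compare {H-β, H-ε}: total 49.
No size-2 selection does better; minimum is 44.

44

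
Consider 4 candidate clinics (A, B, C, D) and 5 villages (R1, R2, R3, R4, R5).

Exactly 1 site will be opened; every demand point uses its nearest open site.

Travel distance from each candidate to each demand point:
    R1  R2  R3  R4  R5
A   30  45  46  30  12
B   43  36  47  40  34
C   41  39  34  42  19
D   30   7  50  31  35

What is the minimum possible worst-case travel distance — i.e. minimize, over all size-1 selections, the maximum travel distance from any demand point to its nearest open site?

Open {C}.
  Farthest demand point is R4 at travel distance 42 (to C); all others are ≤ 42.
With {A} the worst case is 46.
With {B} the worst case is 47.
No size-1 selection achieves below 42.

42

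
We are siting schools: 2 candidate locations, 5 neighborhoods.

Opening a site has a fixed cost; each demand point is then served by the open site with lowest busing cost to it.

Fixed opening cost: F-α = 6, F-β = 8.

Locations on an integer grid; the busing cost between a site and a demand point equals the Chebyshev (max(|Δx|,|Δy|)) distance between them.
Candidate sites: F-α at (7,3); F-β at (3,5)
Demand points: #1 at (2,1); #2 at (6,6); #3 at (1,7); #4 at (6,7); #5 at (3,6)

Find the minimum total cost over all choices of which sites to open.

21

Open {F-β}: assign each demand point to its cheapest open site.
  #1→F-β 4, #2→F-β 3, #3→F-β 2, #4→F-β 3, #5→F-β 1
  busing cost 13, fixed 8 → total 21.
Compare {F-α, F-β}: busing cost 13 + fixed 14 = 27.
Compare {F-α}: busing cost 22 + fixed 6 = 28.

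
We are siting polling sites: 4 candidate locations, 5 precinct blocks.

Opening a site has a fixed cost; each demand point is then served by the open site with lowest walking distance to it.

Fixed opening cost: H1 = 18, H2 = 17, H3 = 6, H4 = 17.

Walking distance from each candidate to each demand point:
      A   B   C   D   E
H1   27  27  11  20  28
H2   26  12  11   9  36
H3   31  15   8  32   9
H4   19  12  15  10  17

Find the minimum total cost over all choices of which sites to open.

Open {H3, H4}: assign each demand point to its cheapest open site.
  A→H4 19, B→H4 12, C→H3 8, D→H4 10, E→H3 9
  walking distance 58, fixed 23 → total 81.
Compare {H2, H3}: walking distance 64 + fixed 23 = 87.
Compare {H4}: walking distance 73 + fixed 17 = 90.
Compare {H2, H3, H4}: walking distance 57 + fixed 40 = 97.
All other subsets cost ≥ 87. Minimum total cost: 81.

81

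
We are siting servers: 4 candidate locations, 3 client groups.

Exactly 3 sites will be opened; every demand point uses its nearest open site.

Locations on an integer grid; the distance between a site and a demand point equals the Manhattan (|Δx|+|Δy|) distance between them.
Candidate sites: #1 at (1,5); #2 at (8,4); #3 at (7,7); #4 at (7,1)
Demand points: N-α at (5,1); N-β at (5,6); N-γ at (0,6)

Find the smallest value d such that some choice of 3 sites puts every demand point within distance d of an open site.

Open {#1, #3, #4}.
  Farthest demand point is N-β at distance 3 (to #3); all others are ≤ 3.
With {#1, #2, #4} the worst case is 5.
With {#1, #2, #3} the worst case is 6.
No size-3 selection achieves below 3.

3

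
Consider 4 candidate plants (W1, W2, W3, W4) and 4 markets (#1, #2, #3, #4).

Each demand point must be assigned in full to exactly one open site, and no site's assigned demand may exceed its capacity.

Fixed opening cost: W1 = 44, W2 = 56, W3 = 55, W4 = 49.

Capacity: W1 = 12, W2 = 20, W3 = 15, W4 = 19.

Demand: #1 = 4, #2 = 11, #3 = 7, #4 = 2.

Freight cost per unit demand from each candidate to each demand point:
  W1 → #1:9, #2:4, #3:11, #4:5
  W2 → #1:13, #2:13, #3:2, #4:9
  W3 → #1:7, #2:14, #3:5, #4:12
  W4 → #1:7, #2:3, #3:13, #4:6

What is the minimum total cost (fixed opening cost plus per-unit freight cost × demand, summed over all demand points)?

192

Open {W2, W4}; cheapest assignment that respects the capacities:
  W2 (cap 20, load 7): #3 — cost 7×2 = 14
  W4 (cap 19, load 17): #1, #2, #4 — cost 4×7 + 11×3 + 2×6 = 73
  Shipping 87, fixed 105 → total 192.
  Any other capacity-feasible assignment to {W2, W4} ships for at least 87.
Compare {W3, W4}: its best feasible assignment gives total 212.
Compare {W1, W2}: its best feasible assignment gives total 228.
Every other set of open sites that can feasibly serve all demand totals ≥ 212 even under its best assignment. Minimum: 192.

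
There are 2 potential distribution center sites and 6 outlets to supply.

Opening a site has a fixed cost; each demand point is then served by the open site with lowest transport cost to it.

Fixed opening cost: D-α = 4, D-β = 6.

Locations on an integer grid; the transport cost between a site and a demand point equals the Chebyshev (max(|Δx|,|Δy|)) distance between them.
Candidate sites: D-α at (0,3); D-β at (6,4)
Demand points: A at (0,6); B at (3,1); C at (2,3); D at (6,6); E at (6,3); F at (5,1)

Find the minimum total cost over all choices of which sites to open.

24

Open {D-α, D-β}: assign each demand point to its cheapest open site.
  A→D-α 3, B→D-α 3, C→D-α 2, D→D-β 2, E→D-β 1, F→D-β 3
  transport cost 14, fixed 10 → total 24.
Compare {D-β}: transport cost 19 + fixed 6 = 25.
Compare {D-α}: transport cost 25 + fixed 4 = 29.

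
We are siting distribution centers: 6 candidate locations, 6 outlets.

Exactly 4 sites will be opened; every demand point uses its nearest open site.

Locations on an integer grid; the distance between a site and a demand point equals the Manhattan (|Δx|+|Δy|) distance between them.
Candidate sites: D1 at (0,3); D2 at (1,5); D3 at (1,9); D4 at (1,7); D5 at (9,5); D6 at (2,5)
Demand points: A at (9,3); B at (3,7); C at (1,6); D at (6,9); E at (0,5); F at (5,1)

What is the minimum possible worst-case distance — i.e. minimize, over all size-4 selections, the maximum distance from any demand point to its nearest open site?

Open {D1, D2, D3, D5}.
  Farthest demand point is F at distance 7 (to D1); all others are ≤ 7.
With {D1, D2, D4, D5} the worst case is 7.
With {D1, D2, D5, D6} the worst case is 7.
No size-4 selection achieves below 7.

7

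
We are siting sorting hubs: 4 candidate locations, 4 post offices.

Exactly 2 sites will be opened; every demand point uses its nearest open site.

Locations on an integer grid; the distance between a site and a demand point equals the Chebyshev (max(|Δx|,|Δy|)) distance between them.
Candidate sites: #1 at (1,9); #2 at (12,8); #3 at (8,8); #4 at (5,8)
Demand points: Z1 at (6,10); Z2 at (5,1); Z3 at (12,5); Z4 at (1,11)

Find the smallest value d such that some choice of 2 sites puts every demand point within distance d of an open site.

Open {#1, #2}.
  Farthest demand point is Z2 at distance 7 (to #2); all others are ≤ 7.
With {#1, #3} the worst case is 7.
With {#1, #4} the worst case is 7.
No size-2 selection achieves below 7.

7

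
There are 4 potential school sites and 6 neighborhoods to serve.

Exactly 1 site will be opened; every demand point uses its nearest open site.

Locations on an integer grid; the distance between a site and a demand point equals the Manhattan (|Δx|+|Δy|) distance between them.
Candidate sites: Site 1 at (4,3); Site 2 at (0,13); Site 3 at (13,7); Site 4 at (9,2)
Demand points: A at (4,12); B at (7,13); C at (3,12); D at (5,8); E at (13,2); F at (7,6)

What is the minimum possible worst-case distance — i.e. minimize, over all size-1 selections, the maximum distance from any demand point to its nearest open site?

13

Open {Site 1}.
  Farthest demand point is B at distance 13 (to Site 1); all others are ≤ 13.
With {Site 3} the worst case is 15.
With {Site 4} the worst case is 16.
No size-1 selection achieves below 13.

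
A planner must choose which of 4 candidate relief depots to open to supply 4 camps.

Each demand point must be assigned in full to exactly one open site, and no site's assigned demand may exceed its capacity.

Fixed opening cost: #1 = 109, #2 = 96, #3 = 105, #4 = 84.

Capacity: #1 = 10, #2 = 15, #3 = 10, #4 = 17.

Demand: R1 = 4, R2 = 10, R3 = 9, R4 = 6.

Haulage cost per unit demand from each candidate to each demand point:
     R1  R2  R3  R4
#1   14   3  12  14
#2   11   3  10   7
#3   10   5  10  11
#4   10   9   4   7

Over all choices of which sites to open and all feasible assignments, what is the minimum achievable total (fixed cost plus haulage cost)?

332

Open {#2, #4}; cheapest assignment that respects the capacities:
  #2 (cap 15, load 14): R1, R2 — cost 4×11 + 10×3 = 74
  #4 (cap 17, load 15): R3, R4 — cost 9×4 + 6×7 = 78
  Shipping 152, fixed 180 → total 332.
  Any other capacity-feasible assignment to {#2, #4} ships for at least 152.
Compare {#2, #3, #4}: its best feasible assignment gives total 433.
Compare {#1, #2, #4}: its best feasible assignment gives total 437.
Every other set of open sites that can feasibly serve all demand totals ≥ 433 even under its best assignment. Minimum: 332.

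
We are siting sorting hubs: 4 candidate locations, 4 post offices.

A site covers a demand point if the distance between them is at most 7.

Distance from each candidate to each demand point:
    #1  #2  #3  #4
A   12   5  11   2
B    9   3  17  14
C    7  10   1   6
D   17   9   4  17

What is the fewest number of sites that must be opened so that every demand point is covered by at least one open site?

2

Coverage sets (demand points within 7 of each site):
  A: {#2, #4}
  B: {#2}
  C: {#1, #3, #4}
  D: {#3}
No single site covers all 4 demand points.
But {A, C} covers everything, so the minimum is 2.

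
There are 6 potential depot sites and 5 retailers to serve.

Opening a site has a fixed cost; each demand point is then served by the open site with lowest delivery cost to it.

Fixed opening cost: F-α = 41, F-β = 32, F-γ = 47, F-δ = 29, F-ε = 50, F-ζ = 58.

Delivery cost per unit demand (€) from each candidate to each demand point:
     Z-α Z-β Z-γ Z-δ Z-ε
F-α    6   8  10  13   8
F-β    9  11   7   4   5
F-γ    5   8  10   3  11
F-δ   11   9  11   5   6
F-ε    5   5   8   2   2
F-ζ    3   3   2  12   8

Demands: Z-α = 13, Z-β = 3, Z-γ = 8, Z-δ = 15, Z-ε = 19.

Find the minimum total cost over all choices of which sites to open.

Open {F-ε, F-ζ}: assign each demand point to its cheapest open site.
  Z-α→F-ζ 13×3=39, Z-β→F-ζ 3×3=9, Z-γ→F-ζ 8×2=16, Z-δ→F-ε 15×2=30, Z-ε→F-ε 19×2=38
  delivery cost 132, fixed 108 → total 240.
Compare {F-ε}: delivery cost 212 + fixed 50 = 262.
Compare {F-δ, F-ε, F-ζ}: delivery cost 132 + fixed 137 = 269.
Compare {F-β, F-ε, F-ζ}: delivery cost 132 + fixed 140 = 272.
All other subsets cost ≥ 262. Minimum total cost: 240.

240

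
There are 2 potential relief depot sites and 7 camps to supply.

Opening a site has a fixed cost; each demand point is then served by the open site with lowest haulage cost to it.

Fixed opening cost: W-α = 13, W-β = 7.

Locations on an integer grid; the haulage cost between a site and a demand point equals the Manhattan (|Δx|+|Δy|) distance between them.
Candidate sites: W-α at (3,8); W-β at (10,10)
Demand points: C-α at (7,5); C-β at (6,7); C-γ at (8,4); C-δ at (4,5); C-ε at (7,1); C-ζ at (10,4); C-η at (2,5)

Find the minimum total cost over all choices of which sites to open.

63

Open {W-α}: assign each demand point to its cheapest open site.
  C-α→W-α 7, C-β→W-α 4, C-γ→W-α 9, C-δ→W-α 4, C-ε→W-α 11, C-ζ→W-α 11, C-η→W-α 4
  haulage cost 50, fixed 13 → total 63.
Compare {W-α, W-β}: haulage cost 44 + fixed 20 = 64.
Compare {W-β}: haulage cost 65 + fixed 7 = 72.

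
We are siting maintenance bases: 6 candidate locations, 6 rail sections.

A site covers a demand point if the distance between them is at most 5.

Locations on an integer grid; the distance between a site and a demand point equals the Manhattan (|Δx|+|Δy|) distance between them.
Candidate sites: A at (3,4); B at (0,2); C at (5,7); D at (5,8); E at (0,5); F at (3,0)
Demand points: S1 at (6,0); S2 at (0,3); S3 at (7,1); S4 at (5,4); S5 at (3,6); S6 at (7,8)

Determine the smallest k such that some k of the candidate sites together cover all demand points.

Coverage sets (demand points within 5 of each site):
  A: {S2, S4, S5}
  B: {S2}
  C: {S4, S5, S6}
  D: {S4, S5, S6}
  E: {S2, S5}
  F: {S1, S3}
No 2 sites suffice: every size-2 union leaves at least one demand point uncovered.
But {A, C, F} covers everything, so the minimum is 3.

3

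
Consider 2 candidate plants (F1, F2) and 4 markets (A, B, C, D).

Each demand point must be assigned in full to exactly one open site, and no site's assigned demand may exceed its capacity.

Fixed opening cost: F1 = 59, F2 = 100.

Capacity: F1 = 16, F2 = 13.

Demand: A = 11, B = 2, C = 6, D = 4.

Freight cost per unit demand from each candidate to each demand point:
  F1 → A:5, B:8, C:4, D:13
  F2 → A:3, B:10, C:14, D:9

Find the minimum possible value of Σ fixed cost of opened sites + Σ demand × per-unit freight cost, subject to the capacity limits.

284

Open {F1, F2}; cheapest assignment that respects the capacities:
  F1 (cap 16, load 12): B, C, D — cost 2×8 + 6×4 + 4×13 = 92
  F2 (cap 13, load 11): A — cost 11×3 = 33
  Shipping 125, fixed 159 → total 284.
  Any other capacity-feasible assignment to {F1, F2} ships for at least 125.
Total demand is 23 and no other set of sites has combined capacity ≥ 23, so {F1, F2} is the only feasible choice of open sites. Minimum: 284.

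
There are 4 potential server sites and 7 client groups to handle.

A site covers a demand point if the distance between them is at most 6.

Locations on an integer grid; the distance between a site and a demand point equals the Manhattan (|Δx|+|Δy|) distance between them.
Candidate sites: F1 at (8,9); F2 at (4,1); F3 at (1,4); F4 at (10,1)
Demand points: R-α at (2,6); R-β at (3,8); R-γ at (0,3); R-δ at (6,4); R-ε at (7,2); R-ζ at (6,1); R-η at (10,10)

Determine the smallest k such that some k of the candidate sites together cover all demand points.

3

Coverage sets (demand points within 6 of each site):
  F1: {R-β, R-η}
  F2: {R-γ, R-δ, R-ε, R-ζ}
  F3: {R-α, R-β, R-γ, R-δ}
  F4: {R-ε, R-ζ}
No 2 sites suffice: every size-2 union leaves at least one demand point uncovered.
But {F1, F2, F3} covers everything, so the minimum is 3.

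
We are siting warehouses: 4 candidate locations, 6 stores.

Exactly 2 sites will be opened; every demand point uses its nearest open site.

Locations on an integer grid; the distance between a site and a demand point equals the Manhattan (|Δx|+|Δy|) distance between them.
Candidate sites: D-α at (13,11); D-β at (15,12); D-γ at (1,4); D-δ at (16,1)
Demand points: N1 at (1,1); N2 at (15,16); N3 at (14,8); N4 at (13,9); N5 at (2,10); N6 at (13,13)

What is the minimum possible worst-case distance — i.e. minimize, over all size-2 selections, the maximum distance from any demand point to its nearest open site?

7

Open {D-α, D-γ}.
  Farthest demand point is N2 at distance 7 (to D-α); all others are ≤ 7.
With {D-β, D-γ} the worst case is 7.
With {D-α, D-δ} the worst case is 15.
No size-2 selection achieves below 7.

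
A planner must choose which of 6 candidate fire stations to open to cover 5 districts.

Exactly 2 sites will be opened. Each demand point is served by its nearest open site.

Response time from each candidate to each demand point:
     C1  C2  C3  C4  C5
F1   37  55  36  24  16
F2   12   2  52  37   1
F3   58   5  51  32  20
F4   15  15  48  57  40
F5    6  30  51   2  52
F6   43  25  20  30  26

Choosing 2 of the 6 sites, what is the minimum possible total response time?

Open {F2, F5}.
  C1→F5 6, C2→F2 2, C3→F5 51, C4→F5 2, C5→F2 1  ⇒ total 62.
Compare {F2, F6}: total 65.
Compare {F1, F2}: total 75.
No size-2 selection does better; minimum is 62.

62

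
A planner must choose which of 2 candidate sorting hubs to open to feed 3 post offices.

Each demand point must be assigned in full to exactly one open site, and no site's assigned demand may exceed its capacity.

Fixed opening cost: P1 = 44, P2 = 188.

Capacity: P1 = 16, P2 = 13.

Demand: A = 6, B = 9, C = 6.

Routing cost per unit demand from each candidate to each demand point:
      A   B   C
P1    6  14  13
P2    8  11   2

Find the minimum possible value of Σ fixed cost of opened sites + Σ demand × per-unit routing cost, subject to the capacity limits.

Open {P1, P2}; cheapest assignment that respects the capacities:
  P1 (cap 16, load 15): A, B — cost 6×6 + 9×14 = 162
  P2 (cap 13, load 6): C — cost 6×2 = 12
  Shipping 174, fixed 232 → total 406.
  Any other capacity-feasible assignment to {P1, P2} ships for at least 174.
Total demand is 21 and no other set of sites has combined capacity ≥ 21, so {P1, P2} is the only feasible choice of open sites. Minimum: 406.

406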